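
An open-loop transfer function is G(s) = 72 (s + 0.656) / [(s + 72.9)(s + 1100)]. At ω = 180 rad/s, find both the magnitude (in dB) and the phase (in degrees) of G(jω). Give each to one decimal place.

|G| = -24.5 dB, ∠G = 12.5°

|j180 + 0.656| = √(180² + 0.656²) = 180
|j180 + 72.9| = √(180² + 72.9²) = 194.2
|j180 + 1100| = √(180² + 1100²) = 1115
|G(j180)| = 72 × 180 / (194.2 × 1115) = 0.059872
20 log₁₀(0.059872) = -24.46 dB
∠(j180 + 0.656) = arctan(180/0.656) = 89.79°
∠(j180 + 72.9) = arctan(180/72.9) = 67.95°
∠(j180 + 1100) = arctan(180/1100) = 9.29°
∠G(j180) = 89.79° − (67.95° + 9.29°) = 12.55°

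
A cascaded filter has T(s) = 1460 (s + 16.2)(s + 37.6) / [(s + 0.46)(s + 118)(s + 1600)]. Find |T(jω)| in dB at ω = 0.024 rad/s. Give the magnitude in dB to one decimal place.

20.2 dB

|j0.024 + 16.2| = √(0.024² + 16.2²) = 16.2
|j0.024 + 37.6| = √(0.024² + 37.6²) = 37.6
|j0.024 + 0.46| = √(0.024² + 0.46²) = 0.4606
|j0.024 + 118| = √(0.024² + 118²) = 118
|j0.024 + 1600| = √(0.024² + 1600²) = 1600
|T(j0.024)| = 1460 × 16.2 × 37.6 / (0.4606 × 118 × 1600) = 10.226
20 log₁₀(10.226) = 20.19 dB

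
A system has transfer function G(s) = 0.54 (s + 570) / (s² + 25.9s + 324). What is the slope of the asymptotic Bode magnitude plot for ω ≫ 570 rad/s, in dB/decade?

-20 dB/decade

With 1 zero and 2 poles, the high-frequency asymptotic slope is 20 × (1 − 2) = -20 dB/decade.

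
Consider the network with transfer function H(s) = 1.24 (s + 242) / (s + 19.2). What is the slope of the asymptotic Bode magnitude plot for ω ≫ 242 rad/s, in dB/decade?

With 1 zero and 1 pole, the high-frequency asymptotic slope is 20 × (1 − 1) = 0 dB/decade.

0 dB/decade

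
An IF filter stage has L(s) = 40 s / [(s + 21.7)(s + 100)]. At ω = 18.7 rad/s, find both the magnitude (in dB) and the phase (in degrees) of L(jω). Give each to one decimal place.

|L| = -11.8 dB, ∠L = 38.7 deg

|j18.7| = 18.7
|j18.7 + 21.7| = √(18.7² + 21.7²) = 28.65
|j18.7 + 100| = √(18.7² + 100²) = 101.7
|L(j18.7)| = 40 × 18.7 / (28.65 × 101.7) = 0.25667
20 log₁₀(0.25667) = -11.81 dB
∠(j18.7) = 90.00°
∠(j18.7 + 21.7) = arctan(18.7/21.7) = 40.75°
∠(j18.7 + 100) = arctan(18.7/100) = 10.59°
∠L(j18.7) = 90.00° − (40.75° + 10.59°) = 38.65°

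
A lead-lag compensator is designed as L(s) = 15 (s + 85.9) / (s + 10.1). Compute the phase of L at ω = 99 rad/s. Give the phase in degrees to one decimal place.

∠(j99 + 85.9) = arctan(99/85.9) = 49.05°
∠(j99 + 10.1) = arctan(99/10.1) = 84.17°
∠L(j99) = 49.05° − 84.17° = -35.12°

-35.1 deg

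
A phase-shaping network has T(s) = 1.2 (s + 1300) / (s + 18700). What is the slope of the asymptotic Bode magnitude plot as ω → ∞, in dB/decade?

With 1 zero and 1 pole, the high-frequency asymptotic slope is 20 × (1 − 1) = 0 dB/decade.

0 dB/decade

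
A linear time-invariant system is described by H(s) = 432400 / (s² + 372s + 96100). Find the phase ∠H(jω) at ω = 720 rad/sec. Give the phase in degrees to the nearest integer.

-148 deg

∠[(j720)² + 372(j720) + 96100] = ∠[-4.223e+05 + j2.6784e+05] = 147.62°
∠H(j720) = −147.62° = -147.62°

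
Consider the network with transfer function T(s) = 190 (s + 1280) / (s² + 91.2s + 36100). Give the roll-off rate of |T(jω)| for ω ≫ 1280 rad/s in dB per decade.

-20 dB/decade

With 1 zero and 2 poles, the high-frequency asymptotic slope is 20 × (1 − 2) = -20 dB/decade.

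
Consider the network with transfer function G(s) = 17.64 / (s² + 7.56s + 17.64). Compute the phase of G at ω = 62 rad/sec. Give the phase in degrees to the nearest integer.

∠[(j62)² + 7.56(j62) + 17.64] = ∠[-3826.4 + j468.72] = 173.02°
∠G(j62) = −173.02° = -173.02°

-173°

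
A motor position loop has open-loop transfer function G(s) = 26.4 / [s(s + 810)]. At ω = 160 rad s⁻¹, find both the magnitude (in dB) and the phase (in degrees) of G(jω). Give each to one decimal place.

|G| = -74.0 dB, ∠G = -101.2°

|j160 + 810| = √(160² + 810²) = 825.7
|j160| = 160
|G(j160)| = 26.4 / (825.7 × 160) = 0.00019984
20 log₁₀(0.00019984) = -73.99 dB
∠(j160 + 810) = arctan(160/810) = 11.17°
∠(j160) = 90.00°
∠G(j160) = − (11.17° + 90.00°) = -101.17°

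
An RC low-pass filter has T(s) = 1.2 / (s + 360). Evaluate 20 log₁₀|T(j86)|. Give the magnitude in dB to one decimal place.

|j86 + 360| = √(86² + 360²) = 370.1
|T(j86)| = 1.2 / 370.1 = 0.0032421
20 log₁₀(0.0032421) = -49.78 dB

-49.8 dB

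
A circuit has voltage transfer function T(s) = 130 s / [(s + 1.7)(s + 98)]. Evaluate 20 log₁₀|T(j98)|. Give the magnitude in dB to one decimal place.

|j98| = 98
|j98 + 1.7| = √(98² + 1.7²) = 98.01
|j98 + 98| = √(98² + 98²) = 138.6
|T(j98)| = 130 × 98 / (98.01 × 138.6) = 0.93786
20 log₁₀(0.93786) = -0.56 dB

-0.6 dB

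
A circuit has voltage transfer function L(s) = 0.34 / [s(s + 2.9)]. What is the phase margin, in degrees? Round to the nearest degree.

88°

Gain crossover: |L(jω)| = 1 at ω ≈ 0.117 rad/sec.
∠L(j0.117) = −90° − arctan(0.117/2.9) ≈ -92.31°
PM = 180° + (-92.31°) = 87.69°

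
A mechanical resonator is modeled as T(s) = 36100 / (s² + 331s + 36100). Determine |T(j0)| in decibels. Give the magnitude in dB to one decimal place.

T(0) = 36100 / 36100 = 1
20 log₁₀(1) = 0.00 dB

0.0 dB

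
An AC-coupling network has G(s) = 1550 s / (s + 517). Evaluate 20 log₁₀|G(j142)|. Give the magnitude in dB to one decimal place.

|j142| = 142
|j142 + 517| = √(142² + 517²) = 536.1
|G(j142)| = 1550 × 142 / 536.1 = 410.52
20 log₁₀(410.52) = 52.27 dB

52.3 dB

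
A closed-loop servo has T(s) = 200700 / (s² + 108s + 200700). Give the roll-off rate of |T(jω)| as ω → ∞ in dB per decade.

With 0 zeros and 2 poles, the high-frequency asymptotic slope is 20 × (0 − 2) = -40 dB/decade.

-40 dB/decade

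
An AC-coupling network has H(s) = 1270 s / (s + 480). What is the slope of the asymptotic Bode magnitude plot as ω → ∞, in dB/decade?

0 dB/decade

With 1 zero and 1 pole, the high-frequency asymptotic slope is 20 × (1 − 1) = 0 dB/decade.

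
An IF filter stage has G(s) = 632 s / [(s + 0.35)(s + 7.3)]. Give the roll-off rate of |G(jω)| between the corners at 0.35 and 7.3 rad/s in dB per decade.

In this band the factors already past their corner are: 1 differentiator zero, pole at 0.35; net slope = 0 dB/decade.

0 dB/decade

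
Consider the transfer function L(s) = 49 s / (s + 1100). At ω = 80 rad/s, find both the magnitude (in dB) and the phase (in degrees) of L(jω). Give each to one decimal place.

|j80| = 80
|j80 + 1100| = √(80² + 1100²) = 1103
|L(j80)| = 49 × 80 / 1103 = 3.5542
20 log₁₀(3.5542) = 11.01 dB
∠(j80) = 90.00°
∠(j80 + 1100) = arctan(80/1100) = 4.16°
∠L(j80) = 90.00° − 4.16° = 85.84°

|L| = 11.0 dB, ∠L = 85.8°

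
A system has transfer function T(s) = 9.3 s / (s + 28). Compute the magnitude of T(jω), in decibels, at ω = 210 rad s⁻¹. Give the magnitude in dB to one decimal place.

|j210| = 210
|j210 + 28| = √(210² + 28²) = 211.9
|T(j210)| = 9.3 × 210 / 211.9 = 9.2184
20 log₁₀(9.2184) = 19.29 dB

19.3 dB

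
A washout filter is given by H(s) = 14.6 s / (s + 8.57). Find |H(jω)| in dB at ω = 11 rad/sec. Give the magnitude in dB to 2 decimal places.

|j11| = 11
|j11 + 8.57| = √(11² + 8.57²) = 13.94
|H(j11)| = 14.6 × 11 / 13.94 = 11.517
20 log₁₀(11.517) = 21.227 dB

21.23 dB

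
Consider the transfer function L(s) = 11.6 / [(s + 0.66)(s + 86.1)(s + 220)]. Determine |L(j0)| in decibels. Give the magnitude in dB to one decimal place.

-60.7 dB

L(0) = 11.6 / (0.66 × 86.1 × 220) = 0.00092787
20 log₁₀(0.00092787) = -60.65 dB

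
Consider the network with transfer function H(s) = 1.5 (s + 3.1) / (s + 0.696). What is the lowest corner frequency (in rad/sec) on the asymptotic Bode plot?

0.696 rad/sec

Break frequencies occur at each pole and zero magnitude: 0.696 rad/sec, 3.1 rad/sec.
The lowest is 0.696 rad/sec.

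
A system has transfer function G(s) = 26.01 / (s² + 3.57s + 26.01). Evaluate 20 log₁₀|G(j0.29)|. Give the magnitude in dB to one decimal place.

|(j0.29)² + 3.57(j0.29) + 26.01| = |25.926 + j1.0353| = 25.95
|G(j0.29)| = 26.01 / 25.95 = 1.0024
20 log₁₀(1.0024) = 0.02 dB

0.0 dB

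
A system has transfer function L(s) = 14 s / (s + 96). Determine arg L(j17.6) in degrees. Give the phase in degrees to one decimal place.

79.6 deg

∠(j17.6) = 90.00°
∠(j17.6 + 96) = arctan(17.6/96) = 10.39°
∠L(j17.6) = 90.00° − 10.39° = 79.61°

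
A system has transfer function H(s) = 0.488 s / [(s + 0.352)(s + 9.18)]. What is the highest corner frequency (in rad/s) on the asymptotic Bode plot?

9.18 rad/s

Break frequencies occur at each pole and zero magnitude: 0.352 rad/s, 9.18 rad/s.
The highest is 9.18 rad/s.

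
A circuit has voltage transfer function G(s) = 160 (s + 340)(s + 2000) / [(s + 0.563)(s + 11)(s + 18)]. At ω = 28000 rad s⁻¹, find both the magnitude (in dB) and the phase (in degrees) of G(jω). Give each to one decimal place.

|j28000 + 340| = √(28000² + 340²) = 2.8e+04
|j28000 + 2000| = √(28000² + 2000²) = 2.807e+04
|j28000 + 0.563| = √(28000² + 0.563²) = 2.8e+04
|j28000 + 11| = √(28000² + 11²) = 2.8e+04
|j28000 + 18| = √(28000² + 18²) = 2.8e+04
|G(j28000)| = 160 × 2.8e+04 × 2.807e+04 / (2.8e+04 × 2.8e+04 × 2.8e+04) = 0.0057293
20 log₁₀(0.0057293) = -44.84 dB
∠(j28000 + 340) = arctan(28000/340) = 89.30°
∠(j28000 + 2000) = arctan(28000/2000) = 85.91°
∠(j28000 + 0.563) = arctan(28000/0.563) = 90.00°
∠(j28000 + 11) = arctan(28000/11) = 89.98°
∠(j28000 + 18) = arctan(28000/18) = 89.96°
∠G(j28000) = 89.30° + 85.91° − (90.00° + 89.98° + 89.96°) = -94.72°

|G| = -44.8 dB, ∠G = -94.7°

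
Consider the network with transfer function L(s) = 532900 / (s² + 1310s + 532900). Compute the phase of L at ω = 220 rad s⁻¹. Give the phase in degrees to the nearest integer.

-31°

∠[(j220)² + 1310(j220) + 532900] = ∠[4.845e+05 + j2.882e+05] = 30.75°
∠L(j220) = −30.75° = -30.75°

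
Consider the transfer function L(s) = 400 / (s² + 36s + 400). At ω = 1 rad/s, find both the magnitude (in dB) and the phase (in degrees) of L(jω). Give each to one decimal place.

|(j1)² + 36(j1) + 400| = |399 + j36| = 400.6
|L(j1)| = 400 / 400.6 = 0.99845
20 log₁₀(0.99845) = -0.01 dB
∠[(j1)² + 36(j1) + 400] = ∠[399 + j36] = 5.16°
∠L(j1) = −5.16° = -5.16°

|L| = -0.0 dB, ∠L = -5.2 deg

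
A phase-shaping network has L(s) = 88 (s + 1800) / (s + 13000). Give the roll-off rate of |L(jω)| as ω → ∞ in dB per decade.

With 1 zero and 1 pole, the high-frequency asymptotic slope is 20 × (1 − 1) = 0 dB/decade.

0 dB/decade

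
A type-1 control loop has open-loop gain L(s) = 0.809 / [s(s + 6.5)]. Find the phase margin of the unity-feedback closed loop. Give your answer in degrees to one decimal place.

Gain crossover: |L(jω)| = 1 at ω ≈ 0.124 rad/s.
∠L(j0.124) = −90° − arctan(0.124/6.5) ≈ -91.10°
PM = 180° + (-91.10°) = 88.90°

88.9 deg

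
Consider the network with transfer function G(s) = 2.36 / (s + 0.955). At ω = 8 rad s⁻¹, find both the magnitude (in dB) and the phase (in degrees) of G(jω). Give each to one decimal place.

|G| = -10.7 dB, ∠G = -83.2°

|j8 + 0.955| = √(8² + 0.955²) = 8.057
|G(j8)| = 2.36 / 8.057 = 0.29292
20 log₁₀(0.29292) = -10.67 dB
∠(j8 + 0.955) = arctan(8/0.955) = 83.19°
∠G(j8) = −83.19° = -83.19°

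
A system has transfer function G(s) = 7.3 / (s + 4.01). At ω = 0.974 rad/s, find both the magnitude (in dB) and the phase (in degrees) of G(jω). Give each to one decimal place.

|j0.974 + 4.01| = √(0.974² + 4.01²) = 4.127
|G(j0.974)| = 7.3 / 4.127 = 1.769
20 log₁₀(1.769) = 4.95 dB
∠(j0.974 + 4.01) = arctan(0.974/4.01) = 13.65°
∠G(j0.974) = −13.65° = -13.65°

|G| = 5.0 dB, ∠G = -13.7°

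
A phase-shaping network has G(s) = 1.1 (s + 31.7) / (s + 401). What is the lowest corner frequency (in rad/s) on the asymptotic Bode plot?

Break frequencies occur at each pole and zero magnitude: 31.7 rad/s, 401 rad/s.
The lowest is 31.7 rad/s.

31.7 rad/s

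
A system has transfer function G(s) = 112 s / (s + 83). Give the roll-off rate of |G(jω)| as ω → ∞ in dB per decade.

With 1 zero and 1 pole, the high-frequency asymptotic slope is 20 × (1 − 1) = 0 dB/decade.

0 dB/decade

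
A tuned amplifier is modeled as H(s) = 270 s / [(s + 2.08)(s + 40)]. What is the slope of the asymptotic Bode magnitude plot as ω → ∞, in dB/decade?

-20 dB/decade

With 1 zero and 2 poles, the high-frequency asymptotic slope is 20 × (1 − 2) = -20 dB/decade.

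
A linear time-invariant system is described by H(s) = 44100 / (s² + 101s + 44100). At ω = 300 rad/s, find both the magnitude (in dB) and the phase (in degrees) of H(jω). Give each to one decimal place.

|H| = -1.9 dB, ∠H = -146.6°

|(j300)² + 101(j300) + 44100| = |-45900 + j30300| = 5.5e+04
|H(j300)| = 44100 / 5.5e+04 = 0.80183
20 log₁₀(0.80183) = -1.92 dB
∠[(j300)² + 101(j300) + 44100] = ∠[-45900 + j30300] = 146.57°
∠H(j300) = −146.57° = -146.57°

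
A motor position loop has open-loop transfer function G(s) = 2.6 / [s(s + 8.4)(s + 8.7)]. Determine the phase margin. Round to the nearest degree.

90°

Gain crossover: |G(jω)| = 1 at ω ≈ 0.0356 rad/s.
∠G(j0.0356) = −90° − arctan(0.0356/8.4) − arctan(0.0356/8.7) ≈ -90.48°
PM = 180° + (-90.48°) = 89.52°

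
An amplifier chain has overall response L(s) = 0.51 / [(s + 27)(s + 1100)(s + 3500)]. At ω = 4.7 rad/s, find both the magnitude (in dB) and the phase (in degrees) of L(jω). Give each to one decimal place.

|j4.7 + 27| = √(4.7² + 27²) = 27.41
|j4.7 + 1100| = √(4.7² + 1100²) = 1100
|j4.7 + 3500| = √(4.7² + 3500²) = 3500
|L(j4.7)| = 0.51 / (27.41 × 1100 × 3500) = 4.8335e-09
20 log₁₀(4.8335e-09) = -166.31 dB
∠(j4.7 + 27) = arctan(4.7/27) = 9.87°
∠(j4.7 + 1100) = arctan(4.7/1100) = 0.24°
∠(j4.7 + 3500) = arctan(4.7/3500) = 0.08°
∠L(j4.7) = − (9.87° + 0.24° + 0.08°) = -10.20°

|L| = -166.3 dB, ∠L = -10.2°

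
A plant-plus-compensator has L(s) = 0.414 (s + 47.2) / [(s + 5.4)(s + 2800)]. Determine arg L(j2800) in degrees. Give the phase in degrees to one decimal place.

-45.9°

∠(j2800 + 47.2) = arctan(2800/47.2) = 89.03°
∠(j2800 + 5.4) = arctan(2800/5.4) = 89.89°
∠(j2800 + 2800) = arctan(2800/2800) = 45.00°
∠L(j2800) = 89.03° − (89.89° + 45.00°) = -45.86°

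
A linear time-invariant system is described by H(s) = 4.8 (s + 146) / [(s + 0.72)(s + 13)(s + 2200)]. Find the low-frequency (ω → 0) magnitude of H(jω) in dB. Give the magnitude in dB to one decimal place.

-29.4 dB

H(0) = 4.8 × 146 / (0.72 × 13 × 2200) = 0.034033
20 log₁₀(0.034033) = -29.36 dB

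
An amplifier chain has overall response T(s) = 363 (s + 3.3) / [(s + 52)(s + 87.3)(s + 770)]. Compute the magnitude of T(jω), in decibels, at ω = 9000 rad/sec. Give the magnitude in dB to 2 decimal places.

|j9000 + 3.3| = √(9000² + 3.3²) = 9000
|j9000 + 52| = √(9000² + 52²) = 9000
|j9000 + 87.3| = √(9000² + 87.3²) = 9000
|j9000 + 770| = √(9000² + 770²) = 9033
|T(j9000)| = 363 × 9000 / (9000 × 9000 × 9033) = 4.4649e-06
20 log₁₀(4.4649e-06) = -107.004 dB

-107.00 dB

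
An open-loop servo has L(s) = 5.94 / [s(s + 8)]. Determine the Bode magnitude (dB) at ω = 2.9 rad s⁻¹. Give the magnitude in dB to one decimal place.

|j2.9 + 8| = √(2.9² + 8²) = 8.509
|j2.9| = 2.9
|L(j2.9)| = 5.94 / (8.509 × 2.9) = 0.24071
20 log₁₀(0.24071) = -12.37 dB

-12.4 dB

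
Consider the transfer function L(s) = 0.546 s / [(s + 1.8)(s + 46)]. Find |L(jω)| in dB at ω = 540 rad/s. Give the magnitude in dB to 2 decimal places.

-59.94 dB

|j540| = 540
|j540 + 1.8| = √(540² + 1.8²) = 540
|j540 + 46| = √(540² + 46²) = 542
|L(j540)| = 0.546 × 540 / (540 × 542) = 0.0010075
20 log₁₀(0.0010075) = -59.935 dB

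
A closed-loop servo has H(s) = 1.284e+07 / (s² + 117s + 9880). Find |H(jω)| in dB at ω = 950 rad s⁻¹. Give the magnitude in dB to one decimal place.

23.1 dB

|(j950)² + 117(j950) + 9880| = |-8.9262e+05 + j1.1115e+05| = 8.995e+05
|H(j950)| = 1.284e+07 / 8.995e+05 = 14.274
20 log₁₀(14.274) = 23.09 dB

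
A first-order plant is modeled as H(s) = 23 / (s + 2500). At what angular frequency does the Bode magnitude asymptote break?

The single real pole at s = −2500 gives a corner at ω = 2500 rad/s.

2500 rad/s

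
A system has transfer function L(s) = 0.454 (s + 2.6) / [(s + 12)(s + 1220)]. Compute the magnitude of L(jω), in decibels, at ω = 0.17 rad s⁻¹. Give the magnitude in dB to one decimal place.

-81.9 dB

|j0.17 + 2.6| = √(0.17² + 2.6²) = 2.606
|j0.17 + 12| = √(0.17² + 12²) = 12
|j0.17 + 1220| = √(0.17² + 1220²) = 1220
|L(j0.17)| = 0.454 × 2.606 / (12 × 1220) = 8.0792e-05
20 log₁₀(8.0792e-05) = -81.85 dB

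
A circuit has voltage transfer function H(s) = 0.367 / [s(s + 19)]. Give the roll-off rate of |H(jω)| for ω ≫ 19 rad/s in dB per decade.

With 0 zeros and 2 poles, the high-frequency asymptotic slope is 20 × (0 − 2) = -40 dB/decade.

-40 dB/decade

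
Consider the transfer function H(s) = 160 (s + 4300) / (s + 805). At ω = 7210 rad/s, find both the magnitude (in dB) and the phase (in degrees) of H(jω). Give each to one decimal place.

|H| = 45.4 dB, ∠H = -24.4°

|j7210 + 4300| = √(7210² + 4300²) = 8395
|j7210 + 805| = √(7210² + 805²) = 7255
|H(j7210)| = 160 × 8395 / 7255 = 185.14
20 log₁₀(185.14) = 45.35 dB
∠(j7210 + 4300) = arctan(7210/4300) = 59.19°
∠(j7210 + 805) = arctan(7210/805) = 83.63°
∠H(j7210) = 59.19° − 83.63° = -24.44°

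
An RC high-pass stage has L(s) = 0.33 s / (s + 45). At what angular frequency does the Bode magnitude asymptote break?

The single real pole at s = −45 gives a corner at ω = 45 rad/s.

45 rad/s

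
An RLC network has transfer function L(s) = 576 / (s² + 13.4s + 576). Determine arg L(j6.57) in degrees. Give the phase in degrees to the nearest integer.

∠[(j6.57)² + 13.4(j6.57) + 576] = ∠[532.84 + j88.038] = 9.38°
∠L(j6.57) = −9.38° = -9.38°

-9°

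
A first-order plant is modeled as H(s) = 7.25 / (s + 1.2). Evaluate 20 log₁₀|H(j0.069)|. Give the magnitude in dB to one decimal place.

15.6 dB

|j0.069 + 1.2| = √(0.069² + 1.2²) = 1.202
|H(j0.069)| = 7.25 / 1.202 = 6.0317
20 log₁₀(6.0317) = 15.61 dB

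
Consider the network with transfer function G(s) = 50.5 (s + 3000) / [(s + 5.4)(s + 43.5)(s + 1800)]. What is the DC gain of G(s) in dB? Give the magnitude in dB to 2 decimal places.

-8.91 dB

G(0) = 50.5 × 3000 / (5.4 × 43.5 × 1800) = 0.35831
20 log₁₀(0.35831) = -8.915 dB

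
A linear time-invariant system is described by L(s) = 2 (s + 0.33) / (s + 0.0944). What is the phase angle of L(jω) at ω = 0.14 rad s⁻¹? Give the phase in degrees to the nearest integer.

∠(j0.14 + 0.33) = arctan(0.14/0.33) = 22.99°
∠(j0.14 + 0.0944) = arctan(0.14/0.0944) = 56.01°
∠L(j0.14) = 22.99° − 56.01° = -33.02°

-33 deg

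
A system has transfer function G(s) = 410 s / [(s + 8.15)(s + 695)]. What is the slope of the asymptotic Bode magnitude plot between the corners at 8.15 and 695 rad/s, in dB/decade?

In this band the factors already past their corner are: 1 differentiator zero, pole at 8.15; net slope = 0 dB/decade.

0 dB/decade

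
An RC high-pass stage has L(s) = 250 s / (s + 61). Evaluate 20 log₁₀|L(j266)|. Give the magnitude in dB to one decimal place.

|j266| = 266
|j266 + 61| = √(266² + 61²) = 272.9
|L(j266)| = 250 × 266 / 272.9 = 243.67
20 log₁₀(243.67) = 47.74 dB

47.7 dB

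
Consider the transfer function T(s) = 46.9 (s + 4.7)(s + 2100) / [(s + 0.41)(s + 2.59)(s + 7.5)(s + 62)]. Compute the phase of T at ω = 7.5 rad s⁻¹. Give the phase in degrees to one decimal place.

∠(j7.5 + 4.7) = arctan(7.5/4.7) = 57.93°
∠(j7.5 + 2100) = arctan(7.5/2100) = 0.20°
∠(j7.5 + 0.41) = arctan(7.5/0.41) = 86.87°
∠(j7.5 + 2.59) = arctan(7.5/2.59) = 70.95°
∠(j7.5 + 7.5) = arctan(7.5/7.5) = 45.00°
∠(j7.5 + 62) = arctan(7.5/62) = 6.90°
∠T(j7.5) = 57.93° + 0.20° − (86.87° + 70.95° + 45.00° + 6.90°) = -151.59°

-151.6°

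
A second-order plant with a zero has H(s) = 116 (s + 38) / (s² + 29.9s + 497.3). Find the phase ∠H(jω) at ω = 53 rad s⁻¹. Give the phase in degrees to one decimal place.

-91.2°

∠(j53 + 38) = arctan(53/38) = 54.36°
∠[(j53)² + 29.9(j53) + 497.3] = ∠[-2311.7 + j1584.7] = 145.57°
∠H(j53) = 54.36° − 145.57° = -91.21°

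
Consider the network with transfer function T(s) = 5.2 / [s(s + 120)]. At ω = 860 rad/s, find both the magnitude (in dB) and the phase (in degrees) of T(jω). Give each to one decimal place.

|T| = -103.1 dB, ∠T = -172.1°

|j860 + 120| = √(860² + 120²) = 868.3
|j860| = 860
|T(j860)| = 5.2 / (868.3 × 860) = 6.9634e-06
20 log₁₀(6.9634e-06) = -103.14 dB
∠(j860 + 120) = arctan(860/120) = 82.06°
∠(j860) = 90.00°
∠T(j860) = − (82.06° + 90.00°) = -172.06°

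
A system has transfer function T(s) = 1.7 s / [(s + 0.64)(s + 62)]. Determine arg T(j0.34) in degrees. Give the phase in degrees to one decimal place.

61.7°

∠(j0.34) = 90.00°
∠(j0.34 + 0.64) = arctan(0.34/0.64) = 27.98°
∠(j0.34 + 62) = arctan(0.34/62) = 0.31°
∠T(j0.34) = 90.00° − (27.98° + 0.31°) = 61.71°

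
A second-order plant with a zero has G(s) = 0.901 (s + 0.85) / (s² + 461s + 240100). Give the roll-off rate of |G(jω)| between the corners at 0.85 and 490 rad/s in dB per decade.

In this band the factors already past their corner are: zero at 0.85; net slope = 20 dB/decade.

20 dB/decade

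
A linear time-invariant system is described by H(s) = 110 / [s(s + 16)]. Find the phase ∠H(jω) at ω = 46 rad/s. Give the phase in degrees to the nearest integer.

∠(j46 + 16) = arctan(46/16) = 70.82°
∠(j46) = 90.00°
∠H(j46) = − (70.82° + 90.00°) = -160.82°

-161°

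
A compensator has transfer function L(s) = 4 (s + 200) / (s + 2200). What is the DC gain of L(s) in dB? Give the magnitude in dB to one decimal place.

L(0) = 4 × 200 / 2200 = 0.36364
20 log₁₀(0.36364) = -8.79 dB

-8.8 dB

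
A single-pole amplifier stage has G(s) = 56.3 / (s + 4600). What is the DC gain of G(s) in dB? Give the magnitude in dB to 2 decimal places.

G(0) = 56.3 / 4600 = 0.012239
20 log₁₀(0.012239) = -38.245 dB

-38.24 dB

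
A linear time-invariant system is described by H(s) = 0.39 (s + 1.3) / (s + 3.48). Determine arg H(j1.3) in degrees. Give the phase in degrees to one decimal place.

24.5°

∠(j1.3 + 1.3) = arctan(1.3/1.3) = 45.00°
∠(j1.3 + 3.48) = arctan(1.3/3.48) = 20.48°
∠H(j1.3) = 45.00° − 20.48° = 24.52°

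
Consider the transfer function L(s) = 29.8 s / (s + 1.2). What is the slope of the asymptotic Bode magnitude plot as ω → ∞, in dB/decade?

With 1 zero and 1 pole, the high-frequency asymptotic slope is 20 × (1 − 1) = 0 dB/decade.

0 dB/decade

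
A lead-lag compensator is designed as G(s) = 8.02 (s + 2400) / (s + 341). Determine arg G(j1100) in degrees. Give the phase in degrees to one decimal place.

-48.2°

∠(j1100 + 2400) = arctan(1100/2400) = 24.62°
∠(j1100 + 341) = arctan(1100/341) = 72.78°
∠G(j1100) = 24.62° − 72.78° = -48.15°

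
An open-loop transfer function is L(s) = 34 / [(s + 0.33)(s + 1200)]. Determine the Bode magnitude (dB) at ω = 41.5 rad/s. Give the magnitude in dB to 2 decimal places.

-63.32 dB

|j41.5 + 0.33| = √(41.5² + 0.33²) = 41.5
|j41.5 + 1200| = √(41.5² + 1200²) = 1201
|L(j41.5)| = 34 / (41.5 × 1201) = 0.0006823
20 log₁₀(0.0006823) = -63.320 dB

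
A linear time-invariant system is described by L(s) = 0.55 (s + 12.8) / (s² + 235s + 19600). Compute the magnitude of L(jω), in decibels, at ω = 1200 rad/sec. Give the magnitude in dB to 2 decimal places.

-66.82 dB

|j1200 + 12.8| = √(1200² + 12.8²) = 1200
|(j1200)² + 235(j1200) + 19600| = |-1.4204e+06 + j2.82e+05| = 1.448e+06
|L(j1200)| = 0.55 × 1200 / 1.448e+06 = 0.00045579
20 log₁₀(0.00045579) = -66.825 dB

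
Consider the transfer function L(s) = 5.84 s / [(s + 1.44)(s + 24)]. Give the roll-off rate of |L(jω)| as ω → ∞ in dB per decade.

-20 dB/decade

With 1 zero and 2 poles, the high-frequency asymptotic slope is 20 × (1 − 2) = -20 dB/decade.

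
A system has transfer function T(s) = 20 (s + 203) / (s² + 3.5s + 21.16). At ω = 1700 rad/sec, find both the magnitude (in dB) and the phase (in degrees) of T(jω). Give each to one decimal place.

|j1700 + 203| = √(1700² + 203²) = 1712
|(j1700)² + 3.5(j1700) + 21.16| = |-2.89e+06 + j5950| = 2.89e+06
|T(j1700)| = 20 × 1712 / 2.89e+06 = 0.011848
20 log₁₀(0.011848) = -38.53 dB
∠(j1700 + 203) = arctan(1700/203) = 83.19°
∠[(j1700)² + 3.5(j1700) + 21.16] = ∠[-2.89e+06 + j5950] = 179.88°
∠T(j1700) = 83.19° − 179.88° = -96.69°

|T| = -38.5 dB, ∠T = -96.7°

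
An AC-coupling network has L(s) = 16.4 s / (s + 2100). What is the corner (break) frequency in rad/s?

2100 rad/s

The single real pole at s = −2100 gives a corner at ω = 2100 rad/s.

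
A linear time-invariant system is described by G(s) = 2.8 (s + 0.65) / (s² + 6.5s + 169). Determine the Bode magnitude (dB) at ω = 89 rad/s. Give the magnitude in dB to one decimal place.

|j89 + 0.65| = √(89² + 0.65²) = 89
|(j89)² + 6.5(j89) + 169| = |-7752 + j578.5| = 7774
|G(j89)| = 2.8 × 89 / 7774 = 0.032058
20 log₁₀(0.032058) = -29.88 dB

-29.9 dB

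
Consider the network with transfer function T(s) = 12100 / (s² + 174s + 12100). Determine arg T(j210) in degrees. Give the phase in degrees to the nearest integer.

∠[(j210)² + 174(j210) + 12100] = ∠[-32000 + j36540] = 131.21°
∠T(j210) = −131.21° = -131.21°

-131°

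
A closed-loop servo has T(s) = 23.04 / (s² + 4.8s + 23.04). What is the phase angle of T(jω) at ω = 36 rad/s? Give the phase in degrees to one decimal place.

-172.3°

∠[(j36)² + 4.8(j36) + 23.04] = ∠[-1273 + j172.8] = 172.27°
∠T(j36) = −172.27° = -172.27°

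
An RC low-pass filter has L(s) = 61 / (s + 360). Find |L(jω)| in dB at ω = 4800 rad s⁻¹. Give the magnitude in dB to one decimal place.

-37.9 dB

|j4800 + 360| = √(4800² + 360²) = 4813
|L(j4800)| = 61 / 4813 = 0.012673
20 log₁₀(0.012673) = -37.94 dB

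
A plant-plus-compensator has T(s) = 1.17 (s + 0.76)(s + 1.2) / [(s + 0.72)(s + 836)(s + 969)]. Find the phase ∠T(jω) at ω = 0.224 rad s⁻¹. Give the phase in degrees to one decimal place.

∠(j0.224 + 0.76) = arctan(0.224/0.76) = 16.42°
∠(j0.224 + 1.2) = arctan(0.224/1.2) = 10.57°
∠(j0.224 + 0.72) = arctan(0.224/0.72) = 17.28°
∠(j0.224 + 836) = arctan(0.224/836) = 0.02°
∠(j0.224 + 969) = arctan(0.224/969) = 0.01°
∠T(j0.224) = 16.42° + 10.57° − (17.28° + 0.02° + 0.01°) = 9.69°

9.7°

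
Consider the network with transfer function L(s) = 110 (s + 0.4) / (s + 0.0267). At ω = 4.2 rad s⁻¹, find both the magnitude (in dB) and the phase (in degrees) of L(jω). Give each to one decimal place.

|L| = 40.9 dB, ∠L = -5.1°

|j4.2 + 0.4| = √(4.2² + 0.4²) = 4.219
|j4.2 + 0.0267| = √(4.2² + 0.0267²) = 4.2
|L(j4.2)| = 110 × 4.219 / 4.2 = 110.5
20 log₁₀(110.5) = 40.87 dB
∠(j4.2 + 0.4) = arctan(4.2/0.4) = 84.56°
∠(j4.2 + 0.0267) = arctan(4.2/0.0267) = 89.64°
∠L(j4.2) = 84.56° − 89.64° = -5.08°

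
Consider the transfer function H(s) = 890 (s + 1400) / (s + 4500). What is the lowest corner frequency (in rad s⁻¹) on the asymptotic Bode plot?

Break frequencies occur at each pole and zero magnitude: 1400 rad s⁻¹, 4500 rad s⁻¹.
The lowest is 1400 rad s⁻¹.

1400 rad s⁻¹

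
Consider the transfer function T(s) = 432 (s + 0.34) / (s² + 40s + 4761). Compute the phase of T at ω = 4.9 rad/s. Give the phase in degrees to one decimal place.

∠(j4.9 + 0.34) = arctan(4.9/0.34) = 86.03°
∠[(j4.9)² + 40(j4.9) + 4761] = ∠[4737 + j196] = 2.37°
∠T(j4.9) = 86.03° − 2.37° = 83.66°

83.7°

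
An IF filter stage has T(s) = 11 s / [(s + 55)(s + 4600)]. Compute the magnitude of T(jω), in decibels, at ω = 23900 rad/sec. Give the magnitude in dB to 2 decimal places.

-66.90 dB

|j23900| = 2.39e+04
|j23900 + 55| = √(23900² + 55²) = 2.39e+04
|j23900 + 4600| = √(23900² + 4600²) = 2.434e+04
|T(j23900)| = 11 × 2.39e+04 / (2.39e+04 × 2.434e+04) = 0.00045195
20 log₁₀(0.00045195) = -66.898 dB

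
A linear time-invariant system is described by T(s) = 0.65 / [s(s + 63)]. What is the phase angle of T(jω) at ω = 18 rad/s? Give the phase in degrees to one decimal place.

-105.9 deg

∠(j18 + 63) = arctan(18/63) = 15.95°
∠(j18) = 90.00°
∠T(j18) = − (15.95° + 90.00°) = -105.95°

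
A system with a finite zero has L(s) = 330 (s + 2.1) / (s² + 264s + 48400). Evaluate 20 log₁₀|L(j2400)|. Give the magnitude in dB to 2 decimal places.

-17.21 dB

|j2400 + 2.1| = √(2400² + 2.1²) = 2400
|(j2400)² + 264(j2400) + 48400| = |-5.7116e+06 + j6.336e+05| = 5.747e+06
|L(j2400)| = 330 × 2400 / 5.747e+06 = 0.13782
20 log₁₀(0.13782) = -17.214 dB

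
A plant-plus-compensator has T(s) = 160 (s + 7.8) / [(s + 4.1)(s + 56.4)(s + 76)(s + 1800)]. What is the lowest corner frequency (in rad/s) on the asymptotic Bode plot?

Break frequencies occur at each pole and zero magnitude: 4.1 rad/s, 7.8 rad/s, 56.4 rad/s, 76 rad/s, 1800 rad/s.
The lowest is 4.1 rad/s.

4.1 rad/s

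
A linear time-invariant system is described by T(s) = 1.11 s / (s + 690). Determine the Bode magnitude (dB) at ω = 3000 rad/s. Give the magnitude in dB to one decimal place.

|j3000| = 3000
|j3000 + 690| = √(3000² + 690²) = 3078
|T(j3000)| = 1.11 × 3000 / 3078 = 1.0818
20 log₁₀(1.0818) = 0.68 dB

0.7 dB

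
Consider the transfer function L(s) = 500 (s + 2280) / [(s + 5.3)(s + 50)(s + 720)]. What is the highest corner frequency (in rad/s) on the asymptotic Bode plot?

2280 rad/s

Break frequencies occur at each pole and zero magnitude: 5.3 rad/s, 50 rad/s, 720 rad/s, 2280 rad/s.
The highest is 2280 rad/s.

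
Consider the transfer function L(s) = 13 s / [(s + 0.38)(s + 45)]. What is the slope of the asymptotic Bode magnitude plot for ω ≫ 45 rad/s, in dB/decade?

With 1 zero and 2 poles, the high-frequency asymptotic slope is 20 × (1 − 2) = -20 dB/decade.

-20 dB/decade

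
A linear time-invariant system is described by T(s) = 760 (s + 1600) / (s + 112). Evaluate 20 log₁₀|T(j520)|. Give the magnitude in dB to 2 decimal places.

67.62 dB

|j520 + 1600| = √(520² + 1600²) = 1682
|j520 + 112| = √(520² + 112²) = 531.9
|T(j520)| = 760 × 1682 / 531.9 = 2403.7
20 log₁₀(2403.7) = 67.618 dB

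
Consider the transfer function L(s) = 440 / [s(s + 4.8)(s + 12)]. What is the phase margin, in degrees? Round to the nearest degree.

Gain crossover: |L(jω)| = 1 at ω ≈ 4.93 rad s⁻¹.
∠L(j4.93) = −90° − arctan(4.93/4.8) − arctan(4.93/12) ≈ -158.09°
PM = 180° + (-158.09°) = 21.91°

22°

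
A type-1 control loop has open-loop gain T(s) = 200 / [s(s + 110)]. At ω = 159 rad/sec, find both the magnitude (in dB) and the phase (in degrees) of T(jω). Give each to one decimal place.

|j159 + 110| = √(159² + 110²) = 193.3
|j159| = 159
|T(j159)| = 200 / (193.3 × 159) = 0.0065059
20 log₁₀(0.0065059) = -43.73 dB
∠(j159 + 110) = arctan(159/110) = 55.32°
∠(j159) = 90.00°
∠T(j159) = − (55.32° + 90.00°) = -145.32°

|T| = -43.7 dB, ∠T = -145.3 deg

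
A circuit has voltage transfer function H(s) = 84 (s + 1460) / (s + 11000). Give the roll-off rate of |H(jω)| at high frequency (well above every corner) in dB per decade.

With 1 zero and 1 pole, the high-frequency asymptotic slope is 20 × (1 − 1) = 0 dB/decade.

0 dB/decade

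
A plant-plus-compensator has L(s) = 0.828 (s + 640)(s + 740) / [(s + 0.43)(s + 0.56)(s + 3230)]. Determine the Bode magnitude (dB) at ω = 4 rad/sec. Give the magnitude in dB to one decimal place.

17.5 dB

|j4 + 640| = √(4² + 640²) = 640
|j4 + 740| = √(4² + 740²) = 740
|j4 + 0.43| = √(4² + 0.43²) = 4.023
|j4 + 0.56| = √(4² + 0.56²) = 4.039
|j4 + 3230| = √(4² + 3230²) = 3230
|L(j4)| = 0.828 × 640 × 740 / (4.023 × 4.039 × 3230) = 7.4718
20 log₁₀(7.4718) = 17.47 dB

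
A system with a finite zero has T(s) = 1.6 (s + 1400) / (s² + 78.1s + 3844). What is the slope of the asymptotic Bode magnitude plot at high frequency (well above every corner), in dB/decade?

-20 dB/decade

With 1 zero and 2 poles, the high-frequency asymptotic slope is 20 × (1 − 2) = -20 dB/decade.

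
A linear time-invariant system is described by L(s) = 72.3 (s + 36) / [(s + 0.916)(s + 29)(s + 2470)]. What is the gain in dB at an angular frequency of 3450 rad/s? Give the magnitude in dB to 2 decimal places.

|j3450 + 36| = √(3450² + 36²) = 3450
|j3450 + 0.916| = √(3450² + 0.916²) = 3450
|j3450 + 29| = √(3450² + 29²) = 3450
|j3450 + 2470| = √(3450² + 2470²) = 4243
|L(j3450)| = 72.3 × 3450 / (3450 × 3450 × 4243) = 4.9391e-06
20 log₁₀(4.9391e-06) = -106.127 dB

-106.13 dB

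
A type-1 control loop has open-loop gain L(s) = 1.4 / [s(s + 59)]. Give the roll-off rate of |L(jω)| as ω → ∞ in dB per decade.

-40 dB/decade

With 0 zeros and 2 poles, the high-frequency asymptotic slope is 20 × (0 − 2) = -40 dB/decade.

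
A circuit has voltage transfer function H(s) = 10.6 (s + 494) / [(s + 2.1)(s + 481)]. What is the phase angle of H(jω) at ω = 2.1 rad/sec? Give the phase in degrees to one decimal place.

-45.0°

∠(j2.1 + 494) = arctan(2.1/494) = 0.24°
∠(j2.1 + 2.1) = arctan(2.1/2.1) = 45.00°
∠(j2.1 + 481) = arctan(2.1/481) = 0.25°
∠H(j2.1) = 0.24° − (45.00° + 0.25°) = -45.01°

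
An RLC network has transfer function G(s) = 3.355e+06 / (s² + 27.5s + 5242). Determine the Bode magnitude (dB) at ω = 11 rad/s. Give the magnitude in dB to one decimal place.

56.3 dB

|(j11)² + 27.5(j11) + 5242| = |5121 + j302.5| = 5130
|G(j11)| = 3.355e+06 / 5130 = 654.01
20 log₁₀(654.01) = 56.31 dB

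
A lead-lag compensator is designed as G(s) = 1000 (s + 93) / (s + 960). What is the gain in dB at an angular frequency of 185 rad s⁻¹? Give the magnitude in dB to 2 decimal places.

46.52 dB

|j185 + 93| = √(185² + 93²) = 207.1
|j185 + 960| = √(185² + 960²) = 977.7
|G(j185)| = 1000 × 207.1 / 977.7 = 211.79
20 log₁₀(211.79) = 46.518 dB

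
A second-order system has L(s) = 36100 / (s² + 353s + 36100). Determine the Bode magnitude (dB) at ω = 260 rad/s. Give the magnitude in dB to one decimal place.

|(j260)² + 353(j260) + 36100| = |-31500 + j91780| = 9.704e+04
|L(j260)| = 36100 / 9.704e+04 = 0.37203
20 log₁₀(0.37203) = -8.59 dB

-8.6 dB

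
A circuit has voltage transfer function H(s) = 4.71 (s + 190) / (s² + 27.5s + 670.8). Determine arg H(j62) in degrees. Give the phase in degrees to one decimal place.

-133.7°

∠(j62 + 190) = arctan(62/190) = 18.07°
∠[(j62)² + 27.5(j62) + 670.8] = ∠[-3173.2 + j1705] = 151.75°
∠H(j62) = 18.07° − 151.75° = -133.68°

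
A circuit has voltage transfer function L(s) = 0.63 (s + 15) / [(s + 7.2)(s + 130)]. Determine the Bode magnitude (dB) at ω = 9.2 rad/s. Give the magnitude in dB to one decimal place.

|j9.2 + 15| = √(9.2² + 15²) = 17.6
|j9.2 + 7.2| = √(9.2² + 7.2²) = 11.68
|j9.2 + 130| = √(9.2² + 130²) = 130.3
|L(j9.2)| = 0.63 × 17.6 / (11.68 × 130.3) = 0.0072813
20 log₁₀(0.0072813) = -42.76 dB

-42.8 dB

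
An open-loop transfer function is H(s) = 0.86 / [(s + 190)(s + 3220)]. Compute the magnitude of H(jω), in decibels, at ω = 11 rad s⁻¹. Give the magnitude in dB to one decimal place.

-117.1 dB

|j11 + 190| = √(11² + 190²) = 190.3
|j11 + 3220| = √(11² + 3220²) = 3220
|H(j11)| = 0.86 / (190.3 × 3220) = 1.4033e-06
20 log₁₀(1.4033e-06) = -117.06 dB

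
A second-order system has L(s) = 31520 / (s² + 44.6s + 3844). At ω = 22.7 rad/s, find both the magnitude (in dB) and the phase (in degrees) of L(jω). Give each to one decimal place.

|L| = 19.1 dB, ∠L = -16.9°

|(j22.7)² + 44.6(j22.7) + 3844| = |3328.7 + j1012.4| = 3479
|L(j22.7)| = 31520 / 3479 = 9.0594
20 log₁₀(9.0594) = 19.14 dB
∠[(j22.7)² + 44.6(j22.7) + 3844] = ∠[3328.7 + j1012.4] = 16.92°
∠L(j22.7) = −16.92° = -16.92°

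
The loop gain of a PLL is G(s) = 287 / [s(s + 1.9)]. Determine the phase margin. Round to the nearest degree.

6°

Gain crossover: |G(jω)| = 1 at ω ≈ 16.9 rad/s.
∠G(j16.9) = −90° − arctan(16.9/1.9) ≈ -173.58°
PM = 180° + (-173.58°) = 6.42°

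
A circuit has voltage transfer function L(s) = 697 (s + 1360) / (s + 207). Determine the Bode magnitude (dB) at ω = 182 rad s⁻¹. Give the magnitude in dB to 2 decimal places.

|j182 + 1360| = √(182² + 1360²) = 1372
|j182 + 207| = √(182² + 207²) = 275.6
|L(j182)| = 697 × 1372 / 275.6 = 3469.7
20 log₁₀(3469.7) = 70.806 dB

70.81 dB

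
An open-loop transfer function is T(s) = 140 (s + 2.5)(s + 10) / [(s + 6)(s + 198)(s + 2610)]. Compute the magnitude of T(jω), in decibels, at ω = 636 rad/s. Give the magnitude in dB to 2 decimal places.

|j636 + 2.5| = √(636² + 2.5²) = 636
|j636 + 10| = √(636² + 10²) = 636.1
|j636 + 6| = √(636² + 6²) = 636
|j636 + 198| = √(636² + 198²) = 666.1
|j636 + 2610| = √(636² + 2610²) = 2686
|T(j636)| = 140 × 636 × 636.1 / (636 × 666.1 × 2686) = 0.049764
20 log₁₀(0.049764) = -26.062 dB

-26.06 dB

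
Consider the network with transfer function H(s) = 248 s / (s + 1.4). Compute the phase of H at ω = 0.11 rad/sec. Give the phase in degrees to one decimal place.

85.5°

∠(j0.11) = 90.00°
∠(j0.11 + 1.4) = arctan(0.11/1.4) = 4.49°
∠H(j0.11) = 90.00° − 4.49° = 85.51°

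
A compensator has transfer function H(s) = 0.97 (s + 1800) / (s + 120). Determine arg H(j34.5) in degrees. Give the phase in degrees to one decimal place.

∠(j34.5 + 1800) = arctan(34.5/1800) = 1.10°
∠(j34.5 + 120) = arctan(34.5/120) = 16.04°
∠H(j34.5) = 1.10° − 16.04° = -14.94°

-14.9°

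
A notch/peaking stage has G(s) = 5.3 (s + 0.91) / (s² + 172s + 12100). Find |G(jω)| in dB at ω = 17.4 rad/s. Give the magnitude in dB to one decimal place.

-42.4 dB

|j17.4 + 0.91| = √(17.4² + 0.91²) = 17.42
|(j17.4)² + 172(j17.4) + 12100| = |11797 + j2992.8| = 1.217e+04
|G(j17.4)| = 5.3 × 17.42 / 1.217e+04 = 0.0075874
20 log₁₀(0.0075874) = -42.40 dB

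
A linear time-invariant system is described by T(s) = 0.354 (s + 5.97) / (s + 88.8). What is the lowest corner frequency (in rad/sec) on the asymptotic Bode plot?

5.97 rad/sec

Break frequencies occur at each pole and zero magnitude: 5.97 rad/sec, 88.8 rad/sec.
The lowest is 5.97 rad/sec.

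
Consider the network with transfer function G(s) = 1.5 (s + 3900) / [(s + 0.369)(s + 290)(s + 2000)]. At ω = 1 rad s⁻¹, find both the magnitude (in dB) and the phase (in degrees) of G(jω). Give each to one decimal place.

|j1 + 3900| = √(1² + 3900²) = 3900
|j1 + 0.369| = √(1² + 0.369²) = 1.066
|j1 + 290| = √(1² + 290²) = 290
|j1 + 2000| = √(1² + 2000²) = 2000
|G(j1)| = 1.5 × 3900 / (1.066 × 290 × 2000) = 0.0094625
20 log₁₀(0.0094625) = -40.48 dB
∠(j1 + 3900) = arctan(1/3900) = 0.01°
∠(j1 + 0.369) = arctan(1/0.369) = 69.75°
∠(j1 + 290) = arctan(1/290) = 0.20°
∠(j1 + 2000) = arctan(1/2000) = 0.03°
∠G(j1) = 0.01° − (69.75° + 0.20° + 0.03°) = -69.96°

|G| = -40.5 dB, ∠G = -70.0°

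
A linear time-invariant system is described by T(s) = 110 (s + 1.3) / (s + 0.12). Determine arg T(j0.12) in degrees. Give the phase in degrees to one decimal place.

-39.7°

∠(j0.12 + 1.3) = arctan(0.12/1.3) = 5.27°
∠(j0.12 + 0.12) = arctan(0.12/0.12) = 45.00°
∠T(j0.12) = 5.27° − 45.00° = -39.73°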